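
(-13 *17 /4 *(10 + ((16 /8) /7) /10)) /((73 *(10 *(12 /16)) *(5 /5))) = -25857 /25550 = -1.01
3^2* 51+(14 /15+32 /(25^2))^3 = 3031925409361 /6591796875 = 459.95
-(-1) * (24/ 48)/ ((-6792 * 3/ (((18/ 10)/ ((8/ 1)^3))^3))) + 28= 2127082553343919/ 75967234048000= 28.00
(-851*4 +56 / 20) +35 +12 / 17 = -286067 / 85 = -3365.49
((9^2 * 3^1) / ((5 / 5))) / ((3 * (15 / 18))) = 486 / 5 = 97.20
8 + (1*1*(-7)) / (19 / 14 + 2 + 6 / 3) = 6.69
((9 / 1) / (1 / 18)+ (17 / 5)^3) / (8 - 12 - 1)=-40.26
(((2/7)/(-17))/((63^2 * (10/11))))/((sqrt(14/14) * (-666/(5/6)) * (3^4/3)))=11/50958578412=0.00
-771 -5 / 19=-771.26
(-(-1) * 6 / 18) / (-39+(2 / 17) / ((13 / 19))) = -221 / 25743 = -0.01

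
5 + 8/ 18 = 49/ 9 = 5.44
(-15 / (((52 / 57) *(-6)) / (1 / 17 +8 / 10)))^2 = 17313921 / 3125824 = 5.54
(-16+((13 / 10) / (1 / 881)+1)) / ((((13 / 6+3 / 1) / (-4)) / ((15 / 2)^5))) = -5149929375 / 248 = -20765844.25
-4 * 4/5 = -16/5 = -3.20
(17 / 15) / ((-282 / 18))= -17 / 235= -0.07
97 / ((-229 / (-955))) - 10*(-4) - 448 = -797 / 229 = -3.48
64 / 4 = 16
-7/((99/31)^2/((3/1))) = -6727/3267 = -2.06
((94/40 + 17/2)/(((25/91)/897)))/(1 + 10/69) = 1222201071/39500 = 30941.80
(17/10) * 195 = 331.50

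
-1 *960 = -960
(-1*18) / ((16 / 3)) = -27 / 8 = -3.38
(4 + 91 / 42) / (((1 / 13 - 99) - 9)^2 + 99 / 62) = 193843 / 366174267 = 0.00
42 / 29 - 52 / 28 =-83 / 203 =-0.41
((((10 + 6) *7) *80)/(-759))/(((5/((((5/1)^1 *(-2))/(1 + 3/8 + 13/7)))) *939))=1003520/128998881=0.01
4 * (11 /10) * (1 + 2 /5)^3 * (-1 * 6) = -45276 /625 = -72.44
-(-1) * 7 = 7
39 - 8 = 31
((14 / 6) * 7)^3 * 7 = 823543 / 27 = 30501.59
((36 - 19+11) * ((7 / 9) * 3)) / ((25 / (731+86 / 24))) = 86387 / 45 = 1919.71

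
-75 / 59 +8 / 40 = -316 / 295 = -1.07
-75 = -75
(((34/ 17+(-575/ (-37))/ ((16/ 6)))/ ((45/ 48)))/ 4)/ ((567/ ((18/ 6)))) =331/ 29970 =0.01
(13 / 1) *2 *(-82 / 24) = -533 / 6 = -88.83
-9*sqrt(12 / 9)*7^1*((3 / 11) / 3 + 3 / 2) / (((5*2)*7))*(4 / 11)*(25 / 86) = -525*sqrt(3) / 5203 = -0.17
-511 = -511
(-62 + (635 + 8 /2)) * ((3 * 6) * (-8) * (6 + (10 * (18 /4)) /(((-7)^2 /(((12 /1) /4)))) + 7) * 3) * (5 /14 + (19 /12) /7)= -16035984 /7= -2290854.86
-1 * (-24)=24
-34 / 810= -17 / 405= -0.04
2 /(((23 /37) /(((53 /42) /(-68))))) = -1961 /32844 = -0.06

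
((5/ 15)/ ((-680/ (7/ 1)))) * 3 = -7/ 680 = -0.01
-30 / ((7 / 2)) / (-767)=60 / 5369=0.01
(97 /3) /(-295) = -97 /885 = -0.11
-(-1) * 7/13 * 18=126/13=9.69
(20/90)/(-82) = -1/369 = -0.00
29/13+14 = 211/13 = 16.23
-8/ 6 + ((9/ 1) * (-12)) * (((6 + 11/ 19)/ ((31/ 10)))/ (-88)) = 24709/ 19437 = 1.27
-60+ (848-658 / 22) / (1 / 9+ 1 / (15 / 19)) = 364035 / 682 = 533.78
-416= -416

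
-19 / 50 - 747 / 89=-39041 / 4450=-8.77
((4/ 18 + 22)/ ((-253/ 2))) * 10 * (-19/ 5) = 15200/ 2277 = 6.68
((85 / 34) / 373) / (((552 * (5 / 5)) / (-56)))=-35 / 51474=-0.00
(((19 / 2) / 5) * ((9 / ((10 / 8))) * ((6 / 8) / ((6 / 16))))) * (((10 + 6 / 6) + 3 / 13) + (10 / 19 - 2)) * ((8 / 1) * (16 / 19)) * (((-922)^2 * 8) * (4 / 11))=60418693398528 / 13585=4447456267.83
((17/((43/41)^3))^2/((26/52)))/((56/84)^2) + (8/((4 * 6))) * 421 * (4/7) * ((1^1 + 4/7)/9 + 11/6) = 19038922325855191/16726326627654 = 1138.26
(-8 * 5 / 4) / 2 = -5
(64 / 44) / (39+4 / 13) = 208 / 5621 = 0.04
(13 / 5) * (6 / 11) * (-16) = -1248 / 55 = -22.69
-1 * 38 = -38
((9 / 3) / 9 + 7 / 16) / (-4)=-37 / 192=-0.19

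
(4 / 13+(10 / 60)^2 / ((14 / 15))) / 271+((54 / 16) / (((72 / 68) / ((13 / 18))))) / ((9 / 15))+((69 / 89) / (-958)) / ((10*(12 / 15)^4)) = 37184935101683 / 9688993606656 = 3.84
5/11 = 0.45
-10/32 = -5/16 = -0.31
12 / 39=4 / 13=0.31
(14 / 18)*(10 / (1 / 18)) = 140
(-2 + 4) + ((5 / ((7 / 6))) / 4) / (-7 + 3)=97 / 56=1.73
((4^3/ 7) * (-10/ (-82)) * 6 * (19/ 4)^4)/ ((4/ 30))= 29322225/ 1148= 25542.01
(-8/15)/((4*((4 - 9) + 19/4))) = 8/15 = 0.53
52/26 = 2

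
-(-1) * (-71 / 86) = -71 / 86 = -0.83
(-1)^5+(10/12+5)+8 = 77/6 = 12.83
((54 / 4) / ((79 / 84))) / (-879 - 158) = -0.01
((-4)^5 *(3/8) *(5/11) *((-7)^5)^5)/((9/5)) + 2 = 4291419582924687682582466/33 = 130043017664384475229771.70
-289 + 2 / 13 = -3755 / 13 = -288.85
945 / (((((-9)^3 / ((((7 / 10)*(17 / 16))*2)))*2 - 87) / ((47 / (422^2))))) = -1761795 / 7538473804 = -0.00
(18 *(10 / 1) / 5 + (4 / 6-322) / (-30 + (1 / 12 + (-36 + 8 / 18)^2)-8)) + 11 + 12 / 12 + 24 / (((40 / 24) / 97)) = 114787320 / 79463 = 1444.54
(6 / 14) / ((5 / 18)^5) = 5668704 / 21875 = 259.14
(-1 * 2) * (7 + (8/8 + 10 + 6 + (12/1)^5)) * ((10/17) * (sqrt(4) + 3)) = -24885600/17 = -1463858.82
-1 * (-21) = 21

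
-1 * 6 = -6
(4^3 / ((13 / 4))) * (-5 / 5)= -256 / 13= -19.69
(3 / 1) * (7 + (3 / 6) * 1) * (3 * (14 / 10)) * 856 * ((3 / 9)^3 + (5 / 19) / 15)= 83888 / 19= 4415.16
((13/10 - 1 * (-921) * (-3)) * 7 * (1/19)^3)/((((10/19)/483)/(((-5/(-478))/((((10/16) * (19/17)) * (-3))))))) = 529114103/40982525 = 12.91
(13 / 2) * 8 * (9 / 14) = 234 / 7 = 33.43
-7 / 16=-0.44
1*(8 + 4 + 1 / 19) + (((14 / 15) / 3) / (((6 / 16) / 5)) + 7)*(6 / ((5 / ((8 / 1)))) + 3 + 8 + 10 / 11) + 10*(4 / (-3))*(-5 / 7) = 51620494 / 197505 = 261.36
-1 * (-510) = 510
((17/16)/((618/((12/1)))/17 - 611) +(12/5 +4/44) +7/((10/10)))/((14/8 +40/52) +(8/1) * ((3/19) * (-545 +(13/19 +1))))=-405035001293/29186199957530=-0.01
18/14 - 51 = -348/7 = -49.71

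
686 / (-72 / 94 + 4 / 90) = -103635 / 109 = -950.78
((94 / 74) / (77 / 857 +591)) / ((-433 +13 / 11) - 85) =-0.00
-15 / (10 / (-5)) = 15 / 2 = 7.50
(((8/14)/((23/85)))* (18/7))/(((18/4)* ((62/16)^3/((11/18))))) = 3829760/302170113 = 0.01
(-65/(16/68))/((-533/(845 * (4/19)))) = 92.20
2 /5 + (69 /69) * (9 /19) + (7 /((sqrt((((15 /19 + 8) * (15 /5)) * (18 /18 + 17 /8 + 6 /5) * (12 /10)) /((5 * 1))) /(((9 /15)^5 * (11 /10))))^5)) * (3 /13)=4257111418520684031 * sqrt(2744645) /3737155551619803905487060546875 + 83 /95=0.87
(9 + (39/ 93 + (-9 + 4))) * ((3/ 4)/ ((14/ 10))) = 2055/ 868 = 2.37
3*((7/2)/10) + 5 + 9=301/20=15.05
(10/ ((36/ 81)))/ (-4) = -45/ 8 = -5.62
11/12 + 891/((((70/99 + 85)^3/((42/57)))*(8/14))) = 127927985886371/139280522380500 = 0.92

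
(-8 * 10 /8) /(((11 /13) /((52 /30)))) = -676 /33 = -20.48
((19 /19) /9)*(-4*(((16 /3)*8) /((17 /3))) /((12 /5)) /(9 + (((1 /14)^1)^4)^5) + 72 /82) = -162584153942413426392510916 /2834195217927182425023267303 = -0.06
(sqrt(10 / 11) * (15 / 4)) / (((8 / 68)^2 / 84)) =91035 * sqrt(110) / 44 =21699.62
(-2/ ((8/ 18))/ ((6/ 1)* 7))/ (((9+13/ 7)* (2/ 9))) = -27/ 608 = -0.04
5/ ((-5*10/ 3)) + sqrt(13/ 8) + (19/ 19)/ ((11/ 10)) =67/ 110 + sqrt(26)/ 4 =1.88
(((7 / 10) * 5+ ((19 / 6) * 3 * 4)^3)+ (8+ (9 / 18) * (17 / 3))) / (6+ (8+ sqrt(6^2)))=164659 / 60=2744.32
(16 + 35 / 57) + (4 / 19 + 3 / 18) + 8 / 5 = 10597 / 570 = 18.59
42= 42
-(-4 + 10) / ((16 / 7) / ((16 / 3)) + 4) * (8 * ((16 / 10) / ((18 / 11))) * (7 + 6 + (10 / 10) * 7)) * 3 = -19712 / 31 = -635.87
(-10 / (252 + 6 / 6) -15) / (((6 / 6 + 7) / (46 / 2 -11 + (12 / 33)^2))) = -1396435 / 61226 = -22.81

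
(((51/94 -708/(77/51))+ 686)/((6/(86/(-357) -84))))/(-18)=169.74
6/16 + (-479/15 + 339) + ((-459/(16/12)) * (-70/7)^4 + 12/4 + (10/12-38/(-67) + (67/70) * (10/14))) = -452028059107/131320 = -3442187.47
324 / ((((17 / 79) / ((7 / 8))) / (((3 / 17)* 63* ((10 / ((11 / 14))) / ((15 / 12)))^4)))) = 666061067943936 / 4231249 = 157414765.23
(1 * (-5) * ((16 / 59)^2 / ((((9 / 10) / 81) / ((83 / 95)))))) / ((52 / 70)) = -33465600 / 859807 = -38.92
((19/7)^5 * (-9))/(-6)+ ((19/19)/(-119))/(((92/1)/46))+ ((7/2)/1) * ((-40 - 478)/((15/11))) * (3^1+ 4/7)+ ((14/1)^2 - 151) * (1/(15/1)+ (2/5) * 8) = -3754647104/857157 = -4380.35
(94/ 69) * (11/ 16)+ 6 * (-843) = -2791499/ 552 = -5057.06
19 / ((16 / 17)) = 20.19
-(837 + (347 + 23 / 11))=-13047 / 11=-1186.09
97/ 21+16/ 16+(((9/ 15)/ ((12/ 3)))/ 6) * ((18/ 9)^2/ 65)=76721/ 13650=5.62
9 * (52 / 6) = 78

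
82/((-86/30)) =-1230/43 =-28.60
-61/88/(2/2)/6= -61/528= -0.12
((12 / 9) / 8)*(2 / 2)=1 / 6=0.17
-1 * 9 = -9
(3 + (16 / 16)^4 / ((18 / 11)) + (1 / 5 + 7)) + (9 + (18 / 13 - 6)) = 17779 / 1170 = 15.20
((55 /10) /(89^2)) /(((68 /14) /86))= 3311 /269314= 0.01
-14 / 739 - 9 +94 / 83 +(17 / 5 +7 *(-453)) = -973874051 / 306685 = -3175.49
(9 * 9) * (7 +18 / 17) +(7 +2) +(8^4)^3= 1168231115762 / 17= 68719477397.76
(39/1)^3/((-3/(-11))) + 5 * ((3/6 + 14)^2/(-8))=6955891/32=217371.59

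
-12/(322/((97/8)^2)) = -28227/5152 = -5.48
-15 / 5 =-3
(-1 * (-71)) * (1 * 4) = 284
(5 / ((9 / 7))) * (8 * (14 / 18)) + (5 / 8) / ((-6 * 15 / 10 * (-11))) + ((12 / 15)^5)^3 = 5272698797737097 / 217529296875000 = 24.24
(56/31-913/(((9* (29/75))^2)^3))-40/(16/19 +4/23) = -38.08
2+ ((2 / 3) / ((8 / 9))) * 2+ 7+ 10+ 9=59 / 2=29.50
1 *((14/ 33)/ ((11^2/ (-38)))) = -532/ 3993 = -0.13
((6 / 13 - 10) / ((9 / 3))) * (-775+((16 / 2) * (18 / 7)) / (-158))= 53152228 / 21567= 2464.52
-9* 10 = -90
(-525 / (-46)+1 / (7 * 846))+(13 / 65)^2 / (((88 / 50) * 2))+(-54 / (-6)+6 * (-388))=-13829447201 / 5993064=-2307.58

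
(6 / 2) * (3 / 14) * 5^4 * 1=5625 / 14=401.79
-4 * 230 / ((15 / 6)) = -368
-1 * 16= -16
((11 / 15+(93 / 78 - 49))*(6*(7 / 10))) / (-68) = 128513 / 44200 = 2.91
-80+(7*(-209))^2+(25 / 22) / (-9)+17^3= 424749971 / 198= 2145201.87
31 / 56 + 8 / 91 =467 / 728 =0.64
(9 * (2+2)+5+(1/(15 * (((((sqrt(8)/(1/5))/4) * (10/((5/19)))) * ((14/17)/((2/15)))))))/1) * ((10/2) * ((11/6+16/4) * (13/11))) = 221 * sqrt(2)/112860+93275/66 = 1413.26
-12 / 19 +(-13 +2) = -221 / 19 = -11.63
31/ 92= 0.34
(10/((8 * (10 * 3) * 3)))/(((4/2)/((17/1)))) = 17/144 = 0.12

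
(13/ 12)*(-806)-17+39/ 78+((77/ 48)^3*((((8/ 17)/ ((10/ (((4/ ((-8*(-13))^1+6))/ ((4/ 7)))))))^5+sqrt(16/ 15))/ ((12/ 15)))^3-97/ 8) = -278134490645699118178461365504066207422469374025129342713/ 308424330060380946833818337222202301025390625000000000+342089912369105153622173498648646166307*sqrt(15)/ 149164099111572085410890625000000000000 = -892.91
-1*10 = -10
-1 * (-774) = 774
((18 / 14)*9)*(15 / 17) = 1215 / 119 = 10.21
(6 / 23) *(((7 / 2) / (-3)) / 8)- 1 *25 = -4607 / 184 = -25.04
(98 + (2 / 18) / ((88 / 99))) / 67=1.46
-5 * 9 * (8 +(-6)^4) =-58680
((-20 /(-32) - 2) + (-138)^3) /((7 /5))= -105122935 /56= -1877195.27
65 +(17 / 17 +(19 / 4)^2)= 88.56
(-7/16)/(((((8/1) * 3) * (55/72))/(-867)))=18207/880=20.69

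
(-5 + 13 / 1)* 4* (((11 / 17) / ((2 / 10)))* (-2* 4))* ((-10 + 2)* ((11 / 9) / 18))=619520 / 1377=449.91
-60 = -60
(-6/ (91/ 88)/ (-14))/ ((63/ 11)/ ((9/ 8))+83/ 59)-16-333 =-937322585/ 2686229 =-348.94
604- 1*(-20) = 624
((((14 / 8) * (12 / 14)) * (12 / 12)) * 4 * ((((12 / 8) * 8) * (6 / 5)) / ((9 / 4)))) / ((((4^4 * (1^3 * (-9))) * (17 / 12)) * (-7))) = 1 / 595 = 0.00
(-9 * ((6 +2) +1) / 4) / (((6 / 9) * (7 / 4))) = -243 / 14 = -17.36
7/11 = 0.64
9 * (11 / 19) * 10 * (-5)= -4950 / 19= -260.53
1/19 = 0.05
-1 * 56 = -56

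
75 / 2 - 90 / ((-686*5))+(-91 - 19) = -49717 / 686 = -72.47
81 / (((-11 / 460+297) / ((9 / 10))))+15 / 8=2317407 / 1092872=2.12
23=23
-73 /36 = -2.03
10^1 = 10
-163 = -163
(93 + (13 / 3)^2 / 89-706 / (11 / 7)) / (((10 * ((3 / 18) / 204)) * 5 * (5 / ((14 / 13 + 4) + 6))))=-6144009984 / 318175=-19310.16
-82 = -82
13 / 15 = 0.87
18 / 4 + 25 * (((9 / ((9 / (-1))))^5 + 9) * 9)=3609 / 2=1804.50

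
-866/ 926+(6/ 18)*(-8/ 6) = -5749/ 4167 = -1.38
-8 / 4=-2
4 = 4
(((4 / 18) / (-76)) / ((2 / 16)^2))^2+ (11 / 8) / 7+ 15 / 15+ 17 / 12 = 4336277 / 1637496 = 2.65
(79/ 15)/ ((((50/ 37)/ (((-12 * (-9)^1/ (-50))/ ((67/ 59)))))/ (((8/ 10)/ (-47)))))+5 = 5.13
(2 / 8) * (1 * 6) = 3 / 2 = 1.50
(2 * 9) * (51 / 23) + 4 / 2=964 / 23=41.91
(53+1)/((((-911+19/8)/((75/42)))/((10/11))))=-18000/186571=-0.10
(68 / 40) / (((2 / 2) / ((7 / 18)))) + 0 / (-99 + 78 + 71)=119 / 180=0.66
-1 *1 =-1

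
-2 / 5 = -0.40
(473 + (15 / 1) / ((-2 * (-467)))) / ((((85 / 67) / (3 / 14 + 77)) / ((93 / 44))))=60849.88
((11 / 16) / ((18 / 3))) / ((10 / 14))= 0.16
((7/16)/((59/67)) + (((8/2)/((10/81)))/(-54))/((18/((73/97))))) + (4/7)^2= 53725331/67302480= 0.80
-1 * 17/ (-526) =17/ 526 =0.03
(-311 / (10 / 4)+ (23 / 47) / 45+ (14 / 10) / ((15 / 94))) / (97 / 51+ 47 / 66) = -44.23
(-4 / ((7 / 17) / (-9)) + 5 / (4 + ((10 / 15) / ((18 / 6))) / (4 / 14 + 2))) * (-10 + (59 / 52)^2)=-215635527 / 279188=-772.37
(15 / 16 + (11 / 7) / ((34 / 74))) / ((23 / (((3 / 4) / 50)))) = 0.00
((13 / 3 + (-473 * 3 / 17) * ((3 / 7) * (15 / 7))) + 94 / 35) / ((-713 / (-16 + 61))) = 2610366 / 593929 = 4.40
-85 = -85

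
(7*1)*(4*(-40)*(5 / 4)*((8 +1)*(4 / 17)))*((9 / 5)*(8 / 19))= -725760 / 323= -2246.93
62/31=2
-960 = -960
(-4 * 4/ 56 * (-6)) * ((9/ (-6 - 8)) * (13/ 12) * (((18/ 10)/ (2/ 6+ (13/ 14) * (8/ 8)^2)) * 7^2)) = -22113/ 265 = -83.45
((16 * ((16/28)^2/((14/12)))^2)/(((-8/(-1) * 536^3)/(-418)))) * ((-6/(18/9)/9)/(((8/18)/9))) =101574/35384466187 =0.00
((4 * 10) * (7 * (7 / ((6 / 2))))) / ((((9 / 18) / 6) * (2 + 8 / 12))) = 2940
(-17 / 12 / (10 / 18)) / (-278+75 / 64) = 816 / 88585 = 0.01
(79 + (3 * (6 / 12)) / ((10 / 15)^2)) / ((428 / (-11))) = -7249 / 3424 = -2.12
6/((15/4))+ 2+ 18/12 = 51/10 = 5.10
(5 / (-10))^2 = 1 / 4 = 0.25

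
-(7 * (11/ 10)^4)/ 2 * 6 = -307461/ 10000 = -30.75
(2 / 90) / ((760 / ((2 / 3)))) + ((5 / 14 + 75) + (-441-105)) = -169007843 / 359100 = -470.64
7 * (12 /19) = 84 /19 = 4.42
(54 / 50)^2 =729 / 625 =1.17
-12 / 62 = -6 / 31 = -0.19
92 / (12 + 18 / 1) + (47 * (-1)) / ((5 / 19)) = -2633 / 15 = -175.53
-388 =-388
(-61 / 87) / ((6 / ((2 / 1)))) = -61 / 261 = -0.23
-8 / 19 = -0.42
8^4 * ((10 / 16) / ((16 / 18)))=2880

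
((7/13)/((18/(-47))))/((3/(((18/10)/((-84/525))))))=1645/312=5.27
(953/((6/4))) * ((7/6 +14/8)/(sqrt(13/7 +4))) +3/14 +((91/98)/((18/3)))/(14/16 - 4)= 765.84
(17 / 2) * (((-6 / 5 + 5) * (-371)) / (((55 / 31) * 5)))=-3714823 / 2750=-1350.84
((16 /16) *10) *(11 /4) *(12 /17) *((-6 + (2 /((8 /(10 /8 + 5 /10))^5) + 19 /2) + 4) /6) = 6921525985 /285212672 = 24.27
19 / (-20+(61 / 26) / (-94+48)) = -22724 / 23981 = -0.95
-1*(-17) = 17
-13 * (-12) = 156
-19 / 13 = -1.46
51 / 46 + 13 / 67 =4015 / 3082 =1.30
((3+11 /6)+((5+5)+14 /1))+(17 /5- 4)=847 /30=28.23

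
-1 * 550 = -550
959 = 959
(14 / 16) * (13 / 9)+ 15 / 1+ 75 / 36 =1321 / 72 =18.35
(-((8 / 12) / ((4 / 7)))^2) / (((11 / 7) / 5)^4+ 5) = -73530625 / 270639576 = -0.27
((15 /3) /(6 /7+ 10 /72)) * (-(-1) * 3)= 3780 /251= 15.06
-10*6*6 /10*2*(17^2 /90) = -1156 /5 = -231.20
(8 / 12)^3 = 8 / 27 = 0.30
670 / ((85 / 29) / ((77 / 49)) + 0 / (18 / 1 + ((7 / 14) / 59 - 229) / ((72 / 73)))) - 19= 40485 / 119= 340.21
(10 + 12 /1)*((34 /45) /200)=187 /2250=0.08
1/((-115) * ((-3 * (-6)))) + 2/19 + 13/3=174551/39330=4.44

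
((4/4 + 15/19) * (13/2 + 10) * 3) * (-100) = -168300/19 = -8857.89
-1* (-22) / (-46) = -11 / 23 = -0.48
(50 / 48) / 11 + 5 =5.09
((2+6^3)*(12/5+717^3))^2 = 161423937129448322033796/25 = 6456957485177932881351.84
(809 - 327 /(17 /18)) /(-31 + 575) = 7867 /9248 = 0.85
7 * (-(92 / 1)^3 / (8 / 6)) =-4088112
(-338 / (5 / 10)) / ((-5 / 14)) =9464 / 5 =1892.80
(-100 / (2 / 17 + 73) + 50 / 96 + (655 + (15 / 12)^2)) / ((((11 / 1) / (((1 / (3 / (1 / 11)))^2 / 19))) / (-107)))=-1046530085 / 3394896516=-0.31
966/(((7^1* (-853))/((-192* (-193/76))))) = -1278432/16207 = -78.88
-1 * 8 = -8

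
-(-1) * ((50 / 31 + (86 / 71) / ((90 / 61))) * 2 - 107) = -10115689 / 99045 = -102.13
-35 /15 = -2.33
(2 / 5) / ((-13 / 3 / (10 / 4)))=-3 / 13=-0.23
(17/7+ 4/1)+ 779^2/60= 4250587/420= 10120.45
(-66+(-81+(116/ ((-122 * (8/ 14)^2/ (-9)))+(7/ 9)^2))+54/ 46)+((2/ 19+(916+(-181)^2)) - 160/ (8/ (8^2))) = 557563223929/ 17273736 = 32278.09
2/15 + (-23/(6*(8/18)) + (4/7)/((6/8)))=-6493/840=-7.73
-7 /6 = -1.17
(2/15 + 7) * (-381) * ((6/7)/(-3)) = 27178/35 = 776.51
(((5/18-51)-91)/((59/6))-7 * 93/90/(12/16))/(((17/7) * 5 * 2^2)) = -0.50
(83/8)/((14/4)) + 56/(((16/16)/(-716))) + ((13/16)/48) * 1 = -40093.02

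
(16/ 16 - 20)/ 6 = -19/ 6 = -3.17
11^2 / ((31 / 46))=5566 / 31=179.55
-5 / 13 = -0.38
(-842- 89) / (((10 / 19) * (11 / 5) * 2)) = -17689 / 44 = -402.02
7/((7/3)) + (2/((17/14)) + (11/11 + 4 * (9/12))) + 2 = 181/17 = 10.65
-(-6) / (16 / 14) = 21 / 4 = 5.25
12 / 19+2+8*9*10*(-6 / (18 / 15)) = -68350 / 19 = -3597.37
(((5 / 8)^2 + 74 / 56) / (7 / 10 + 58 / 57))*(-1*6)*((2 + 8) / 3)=-1092975 / 54824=-19.94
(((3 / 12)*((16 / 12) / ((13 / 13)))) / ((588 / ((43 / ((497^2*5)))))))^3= 79507 / 10340560687874146200345672000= 0.00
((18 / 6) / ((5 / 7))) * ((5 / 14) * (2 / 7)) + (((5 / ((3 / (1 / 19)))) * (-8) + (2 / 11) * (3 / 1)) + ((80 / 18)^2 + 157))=20978036 / 118503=177.03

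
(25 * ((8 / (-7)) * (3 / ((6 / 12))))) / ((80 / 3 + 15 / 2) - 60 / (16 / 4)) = -1440 / 161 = -8.94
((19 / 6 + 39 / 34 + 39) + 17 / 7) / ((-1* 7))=-16330 / 2499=-6.53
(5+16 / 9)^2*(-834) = -1034438 / 27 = -38312.52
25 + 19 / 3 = 94 / 3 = 31.33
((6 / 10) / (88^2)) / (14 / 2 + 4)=3 / 425920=0.00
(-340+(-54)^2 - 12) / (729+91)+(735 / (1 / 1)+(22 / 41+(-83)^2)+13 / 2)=3130007 / 410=7634.16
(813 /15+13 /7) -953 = -31393 /35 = -896.94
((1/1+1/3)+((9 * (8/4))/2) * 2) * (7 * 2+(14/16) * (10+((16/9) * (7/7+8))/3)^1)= 9541/18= 530.06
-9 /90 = -1 /10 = -0.10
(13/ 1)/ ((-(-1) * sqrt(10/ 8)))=26 * sqrt(5)/ 5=11.63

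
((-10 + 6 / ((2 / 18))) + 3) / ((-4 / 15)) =-705 / 4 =-176.25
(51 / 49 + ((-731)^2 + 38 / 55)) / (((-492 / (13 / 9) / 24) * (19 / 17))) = -33688.25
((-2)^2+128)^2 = 17424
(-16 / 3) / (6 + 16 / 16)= -16 / 21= -0.76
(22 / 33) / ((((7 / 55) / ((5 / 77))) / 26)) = 1300 / 147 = 8.84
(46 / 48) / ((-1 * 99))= -23 / 2376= -0.01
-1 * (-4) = 4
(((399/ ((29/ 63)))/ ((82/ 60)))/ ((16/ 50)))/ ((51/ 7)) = 21994875/ 80852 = 272.04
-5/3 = -1.67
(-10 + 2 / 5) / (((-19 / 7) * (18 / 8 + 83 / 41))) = 55104 / 66595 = 0.83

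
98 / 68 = 49 / 34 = 1.44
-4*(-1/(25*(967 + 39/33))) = 22/133125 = 0.00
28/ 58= 0.48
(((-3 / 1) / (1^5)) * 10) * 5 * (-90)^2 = -1215000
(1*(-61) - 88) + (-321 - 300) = -770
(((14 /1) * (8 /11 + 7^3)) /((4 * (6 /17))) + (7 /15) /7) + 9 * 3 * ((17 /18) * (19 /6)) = 383839 /110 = 3489.45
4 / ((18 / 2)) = 4 / 9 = 0.44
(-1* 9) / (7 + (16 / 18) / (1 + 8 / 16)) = -243 / 205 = -1.19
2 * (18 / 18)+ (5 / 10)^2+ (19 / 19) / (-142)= 637 / 284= 2.24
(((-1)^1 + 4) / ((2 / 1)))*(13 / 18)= 13 / 12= 1.08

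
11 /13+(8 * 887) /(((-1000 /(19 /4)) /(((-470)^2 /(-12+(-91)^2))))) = -899.58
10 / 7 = 1.43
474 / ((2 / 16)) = 3792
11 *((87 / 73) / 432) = 319 / 10512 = 0.03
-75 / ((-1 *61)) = 75 / 61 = 1.23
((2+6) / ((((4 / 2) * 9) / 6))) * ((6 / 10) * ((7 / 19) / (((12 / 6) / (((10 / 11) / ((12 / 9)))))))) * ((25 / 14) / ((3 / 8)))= 200 / 209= 0.96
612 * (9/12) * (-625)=-286875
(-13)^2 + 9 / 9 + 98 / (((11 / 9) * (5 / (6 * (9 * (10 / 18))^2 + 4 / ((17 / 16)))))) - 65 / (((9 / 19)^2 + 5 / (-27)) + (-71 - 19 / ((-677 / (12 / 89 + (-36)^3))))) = 1997916771918429503 / 757971322937785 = 2635.87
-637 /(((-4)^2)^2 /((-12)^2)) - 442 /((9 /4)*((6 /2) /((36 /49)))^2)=-14217541 /38416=-370.09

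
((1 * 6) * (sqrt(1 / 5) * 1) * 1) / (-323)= -6 * sqrt(5) / 1615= -0.01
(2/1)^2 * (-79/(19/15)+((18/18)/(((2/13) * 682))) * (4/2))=-1615846/6479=-249.40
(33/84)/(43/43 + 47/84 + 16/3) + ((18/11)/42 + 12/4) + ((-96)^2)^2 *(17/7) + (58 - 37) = 206269902.95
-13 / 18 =-0.72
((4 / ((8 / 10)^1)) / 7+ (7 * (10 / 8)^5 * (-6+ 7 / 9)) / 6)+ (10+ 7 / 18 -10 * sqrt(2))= -10 * sqrt(2) -2899147 / 387072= -21.63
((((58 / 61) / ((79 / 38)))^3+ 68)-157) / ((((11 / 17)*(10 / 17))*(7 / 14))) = -2875355503689843 / 6155076689245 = -467.15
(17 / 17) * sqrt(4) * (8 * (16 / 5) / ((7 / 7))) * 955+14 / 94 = 2298119 / 47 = 48896.15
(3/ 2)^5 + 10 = 563/ 32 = 17.59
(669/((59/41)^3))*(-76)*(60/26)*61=-6412721362920/2669927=-2401833.97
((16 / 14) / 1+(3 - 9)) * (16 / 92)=-136 / 161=-0.84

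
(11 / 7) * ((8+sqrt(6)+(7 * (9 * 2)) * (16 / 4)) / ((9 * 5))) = 11 * sqrt(6) / 315+5632 / 315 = 17.96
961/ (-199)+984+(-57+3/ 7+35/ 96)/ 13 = 1694736851/ 1738464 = 974.85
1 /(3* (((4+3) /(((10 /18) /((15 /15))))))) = 5 /189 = 0.03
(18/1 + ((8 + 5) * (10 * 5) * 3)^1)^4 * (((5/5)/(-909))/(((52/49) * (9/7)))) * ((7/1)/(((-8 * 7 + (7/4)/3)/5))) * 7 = 1333916892069888/24947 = 53470032150.96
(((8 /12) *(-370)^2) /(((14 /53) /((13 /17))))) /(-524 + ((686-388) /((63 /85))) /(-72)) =-10187002800 /20418649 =-498.91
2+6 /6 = 3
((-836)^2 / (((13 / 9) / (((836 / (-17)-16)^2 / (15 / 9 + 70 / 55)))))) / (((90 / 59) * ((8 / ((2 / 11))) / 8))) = 151867674233088 / 1822145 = 83345548.37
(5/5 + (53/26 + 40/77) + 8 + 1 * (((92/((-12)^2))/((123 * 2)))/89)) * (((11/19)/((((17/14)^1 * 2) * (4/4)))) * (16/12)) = 9118917811/2482188462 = 3.67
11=11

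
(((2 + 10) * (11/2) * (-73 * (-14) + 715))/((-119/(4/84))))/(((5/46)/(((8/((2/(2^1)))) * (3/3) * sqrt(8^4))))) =-900016128/4165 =-216090.31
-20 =-20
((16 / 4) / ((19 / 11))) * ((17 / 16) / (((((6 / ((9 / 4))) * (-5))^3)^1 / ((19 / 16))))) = -5049 / 4096000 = -0.00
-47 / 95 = -0.49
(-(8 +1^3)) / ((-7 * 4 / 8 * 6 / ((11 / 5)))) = 33 / 35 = 0.94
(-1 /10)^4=1 /10000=0.00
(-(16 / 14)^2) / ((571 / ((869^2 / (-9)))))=48330304 / 251811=191.93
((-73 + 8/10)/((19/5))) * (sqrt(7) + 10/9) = -71.38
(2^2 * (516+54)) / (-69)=-760 / 23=-33.04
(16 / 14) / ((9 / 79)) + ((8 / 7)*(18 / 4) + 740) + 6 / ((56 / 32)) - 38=45398 / 63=720.60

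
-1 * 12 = -12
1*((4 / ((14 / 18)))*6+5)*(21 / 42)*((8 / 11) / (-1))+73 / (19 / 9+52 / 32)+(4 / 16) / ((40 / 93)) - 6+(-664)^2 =1461168199269 / 3314080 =440897.08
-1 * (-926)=926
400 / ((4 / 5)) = 500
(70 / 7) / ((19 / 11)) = 110 / 19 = 5.79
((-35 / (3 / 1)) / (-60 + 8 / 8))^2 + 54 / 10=5.44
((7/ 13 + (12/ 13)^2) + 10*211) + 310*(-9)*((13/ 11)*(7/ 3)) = -10377395/ 1859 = -5582.25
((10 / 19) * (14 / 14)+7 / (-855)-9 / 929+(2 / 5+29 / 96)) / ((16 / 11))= 67690535 / 81335808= 0.83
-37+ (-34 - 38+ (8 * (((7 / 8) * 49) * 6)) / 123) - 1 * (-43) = -2020 / 41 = -49.27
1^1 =1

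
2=2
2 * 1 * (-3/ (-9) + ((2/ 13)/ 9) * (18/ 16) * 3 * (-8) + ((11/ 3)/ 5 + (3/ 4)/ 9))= 179/ 130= 1.38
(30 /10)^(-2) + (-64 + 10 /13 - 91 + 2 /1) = -152.12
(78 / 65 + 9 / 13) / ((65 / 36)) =4428 / 4225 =1.05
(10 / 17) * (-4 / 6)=-20 / 51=-0.39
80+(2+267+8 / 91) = 31767 / 91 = 349.09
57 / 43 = 1.33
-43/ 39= -1.10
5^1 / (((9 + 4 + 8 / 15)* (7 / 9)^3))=54675 / 69629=0.79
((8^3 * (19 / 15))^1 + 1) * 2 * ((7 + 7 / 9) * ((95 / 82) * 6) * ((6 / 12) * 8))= 103665520 / 369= 280936.37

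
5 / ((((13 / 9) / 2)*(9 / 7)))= 70 / 13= 5.38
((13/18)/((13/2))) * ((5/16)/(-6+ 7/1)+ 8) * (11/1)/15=1463/2160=0.68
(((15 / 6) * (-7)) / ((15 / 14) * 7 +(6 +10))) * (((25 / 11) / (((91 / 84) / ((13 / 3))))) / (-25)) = 0.27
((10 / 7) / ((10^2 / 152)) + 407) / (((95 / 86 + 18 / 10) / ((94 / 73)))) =115770964 / 638239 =181.39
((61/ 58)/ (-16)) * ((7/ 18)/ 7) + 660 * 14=154344899/ 16704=9240.00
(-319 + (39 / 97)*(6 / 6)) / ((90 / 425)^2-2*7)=111640700 / 4890061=22.83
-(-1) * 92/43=92/43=2.14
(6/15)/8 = 1/20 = 0.05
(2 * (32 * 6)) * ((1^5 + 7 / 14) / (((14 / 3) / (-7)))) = -864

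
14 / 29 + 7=7.48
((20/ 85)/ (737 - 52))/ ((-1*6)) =-2/ 34935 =-0.00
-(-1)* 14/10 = 7/5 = 1.40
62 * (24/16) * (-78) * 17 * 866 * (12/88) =-160190082/11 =-14562734.73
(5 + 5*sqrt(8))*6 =30 + 60*sqrt(2) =114.85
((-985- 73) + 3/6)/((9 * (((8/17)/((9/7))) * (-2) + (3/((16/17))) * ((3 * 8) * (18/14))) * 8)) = -251685/1672904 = -0.15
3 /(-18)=-1 /6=-0.17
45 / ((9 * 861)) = 0.01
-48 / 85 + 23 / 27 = 659 / 2295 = 0.29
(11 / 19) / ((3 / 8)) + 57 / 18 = 179 / 38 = 4.71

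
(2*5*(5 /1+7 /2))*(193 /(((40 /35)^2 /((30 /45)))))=803845 /96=8373.39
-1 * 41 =-41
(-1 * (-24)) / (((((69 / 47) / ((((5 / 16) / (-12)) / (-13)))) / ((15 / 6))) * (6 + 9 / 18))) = 1175 / 93288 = 0.01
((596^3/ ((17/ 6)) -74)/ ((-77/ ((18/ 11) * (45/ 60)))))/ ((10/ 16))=-12471556824/ 6545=-1905509.06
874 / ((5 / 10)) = 1748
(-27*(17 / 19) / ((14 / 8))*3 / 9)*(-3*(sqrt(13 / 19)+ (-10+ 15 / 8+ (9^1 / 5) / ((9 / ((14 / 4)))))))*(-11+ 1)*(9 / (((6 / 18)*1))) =3680721 / 133 - 495720*sqrt(247) / 2527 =24591.55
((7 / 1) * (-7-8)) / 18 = -35 / 6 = -5.83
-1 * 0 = 0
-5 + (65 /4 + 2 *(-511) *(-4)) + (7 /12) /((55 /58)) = 4099.87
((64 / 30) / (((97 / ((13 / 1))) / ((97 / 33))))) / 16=26 / 495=0.05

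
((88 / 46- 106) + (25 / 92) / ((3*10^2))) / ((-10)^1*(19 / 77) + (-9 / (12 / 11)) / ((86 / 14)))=380470321 / 13928892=27.32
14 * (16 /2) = 112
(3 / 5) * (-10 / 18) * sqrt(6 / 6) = -1 / 3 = -0.33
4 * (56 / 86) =112 / 43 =2.60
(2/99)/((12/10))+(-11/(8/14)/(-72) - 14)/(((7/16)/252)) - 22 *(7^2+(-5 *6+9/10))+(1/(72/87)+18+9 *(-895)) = -194636869/11880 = -16383.57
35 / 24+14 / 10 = 343 / 120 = 2.86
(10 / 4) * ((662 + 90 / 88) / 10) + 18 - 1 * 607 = -74491 / 176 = -423.24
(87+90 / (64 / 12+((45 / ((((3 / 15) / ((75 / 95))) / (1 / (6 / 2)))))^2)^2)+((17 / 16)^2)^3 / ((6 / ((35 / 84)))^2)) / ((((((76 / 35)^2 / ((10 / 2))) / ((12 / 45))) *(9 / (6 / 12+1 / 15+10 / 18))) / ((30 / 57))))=4499122384093106623397721772175 / 2786400180210456618669736722432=1.61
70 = 70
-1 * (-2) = 2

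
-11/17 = -0.65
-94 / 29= -3.24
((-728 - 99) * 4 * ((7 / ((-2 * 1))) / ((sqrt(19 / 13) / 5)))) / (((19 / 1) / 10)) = 578900 * sqrt(247) / 361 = 25202.57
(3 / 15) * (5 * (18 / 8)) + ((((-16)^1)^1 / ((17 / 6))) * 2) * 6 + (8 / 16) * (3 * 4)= -4047 / 68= -59.51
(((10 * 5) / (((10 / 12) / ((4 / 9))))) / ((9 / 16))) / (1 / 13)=16640 / 27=616.30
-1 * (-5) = 5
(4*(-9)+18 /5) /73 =-162 /365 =-0.44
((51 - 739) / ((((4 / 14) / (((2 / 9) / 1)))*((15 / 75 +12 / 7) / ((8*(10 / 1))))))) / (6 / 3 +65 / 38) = -512422400 / 85023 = -6026.87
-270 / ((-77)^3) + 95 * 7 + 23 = 314094974 / 456533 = 688.00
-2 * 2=-4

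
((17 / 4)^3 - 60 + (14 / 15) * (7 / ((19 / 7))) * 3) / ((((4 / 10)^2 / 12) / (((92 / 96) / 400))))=3354297 / 778240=4.31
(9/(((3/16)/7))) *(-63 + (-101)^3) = -346202304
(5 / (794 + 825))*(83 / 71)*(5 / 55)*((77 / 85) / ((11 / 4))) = 2324 / 21495463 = 0.00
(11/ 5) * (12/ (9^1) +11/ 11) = 77/ 15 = 5.13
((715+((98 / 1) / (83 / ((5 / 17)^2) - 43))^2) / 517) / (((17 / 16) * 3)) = 93838054865 / 216275212032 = 0.43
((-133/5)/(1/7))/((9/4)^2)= -14896/405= -36.78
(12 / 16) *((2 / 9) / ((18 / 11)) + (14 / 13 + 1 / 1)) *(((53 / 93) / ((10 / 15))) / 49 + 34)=120396925 / 2132676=56.45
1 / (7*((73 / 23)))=23 / 511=0.05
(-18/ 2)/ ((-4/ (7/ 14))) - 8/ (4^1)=-7/ 8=-0.88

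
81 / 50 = 1.62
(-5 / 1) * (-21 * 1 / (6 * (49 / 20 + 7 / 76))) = 475 / 69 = 6.88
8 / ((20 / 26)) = 52 / 5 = 10.40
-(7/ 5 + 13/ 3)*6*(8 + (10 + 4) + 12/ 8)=-4042/ 5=-808.40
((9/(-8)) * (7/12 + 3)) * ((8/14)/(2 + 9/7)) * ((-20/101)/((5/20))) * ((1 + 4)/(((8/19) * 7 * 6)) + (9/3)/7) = 51385/130088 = 0.40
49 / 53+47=2540 / 53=47.92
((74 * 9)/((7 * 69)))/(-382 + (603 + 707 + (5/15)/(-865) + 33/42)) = 1152180/776083733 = 0.00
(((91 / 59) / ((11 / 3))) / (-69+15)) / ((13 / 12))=-14 / 1947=-0.01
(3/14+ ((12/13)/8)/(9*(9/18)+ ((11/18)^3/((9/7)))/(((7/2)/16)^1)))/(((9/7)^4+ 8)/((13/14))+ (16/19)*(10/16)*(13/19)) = 52956355305/2674258277872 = 0.02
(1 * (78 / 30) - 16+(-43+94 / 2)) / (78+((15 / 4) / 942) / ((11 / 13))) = -649352 / 5388565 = -0.12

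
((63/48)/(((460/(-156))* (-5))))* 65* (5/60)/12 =1183/29440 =0.04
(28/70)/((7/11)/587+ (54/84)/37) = 6689452/308695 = 21.67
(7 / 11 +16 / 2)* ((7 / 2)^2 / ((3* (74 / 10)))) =23275 / 4884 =4.77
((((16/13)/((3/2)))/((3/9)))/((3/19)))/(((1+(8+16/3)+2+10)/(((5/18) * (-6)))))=-3040/3081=-0.99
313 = 313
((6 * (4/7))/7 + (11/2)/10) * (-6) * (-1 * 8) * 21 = 36684/35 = 1048.11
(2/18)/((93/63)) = 7/93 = 0.08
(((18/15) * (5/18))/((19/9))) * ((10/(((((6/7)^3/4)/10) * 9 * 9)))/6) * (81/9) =8575/4617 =1.86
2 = 2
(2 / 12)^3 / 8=1 / 1728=0.00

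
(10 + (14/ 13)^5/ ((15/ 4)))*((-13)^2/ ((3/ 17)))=983369182/ 98865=9946.59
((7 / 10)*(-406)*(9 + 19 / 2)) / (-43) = 52577 / 430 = 122.27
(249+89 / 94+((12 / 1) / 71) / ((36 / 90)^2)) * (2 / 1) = 1675195 / 3337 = 502.01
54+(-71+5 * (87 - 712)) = -3142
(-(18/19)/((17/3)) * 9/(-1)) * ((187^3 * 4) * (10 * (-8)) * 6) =-358933006080/19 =-18891210846.32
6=6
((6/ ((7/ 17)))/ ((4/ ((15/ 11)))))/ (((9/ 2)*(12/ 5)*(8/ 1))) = 425/ 7392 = 0.06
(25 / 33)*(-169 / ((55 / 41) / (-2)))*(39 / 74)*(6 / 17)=2702310 / 76109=35.51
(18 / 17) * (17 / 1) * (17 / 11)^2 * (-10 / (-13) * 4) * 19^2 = 75116880 / 1573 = 47753.90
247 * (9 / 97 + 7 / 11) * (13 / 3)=2498158 / 3201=780.43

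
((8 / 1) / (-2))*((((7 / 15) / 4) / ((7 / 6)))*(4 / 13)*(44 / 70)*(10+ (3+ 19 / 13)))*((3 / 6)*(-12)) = 6.71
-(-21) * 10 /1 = 210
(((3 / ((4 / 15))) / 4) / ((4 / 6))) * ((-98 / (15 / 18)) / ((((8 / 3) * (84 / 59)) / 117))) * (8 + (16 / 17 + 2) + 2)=-215270055 / 1088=-197858.51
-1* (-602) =602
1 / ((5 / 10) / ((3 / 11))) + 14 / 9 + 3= 505 / 99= 5.10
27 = 27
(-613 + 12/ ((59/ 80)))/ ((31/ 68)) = -2394076/ 1829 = -1308.95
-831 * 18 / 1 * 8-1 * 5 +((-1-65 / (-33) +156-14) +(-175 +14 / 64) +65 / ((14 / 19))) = -884176319 / 7392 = -119612.60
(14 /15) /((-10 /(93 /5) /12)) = -2604 /125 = -20.83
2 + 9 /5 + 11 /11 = 24 /5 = 4.80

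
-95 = -95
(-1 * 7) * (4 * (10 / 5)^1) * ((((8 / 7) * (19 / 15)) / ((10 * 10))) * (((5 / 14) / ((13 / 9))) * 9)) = -4104 / 2275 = -1.80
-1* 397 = -397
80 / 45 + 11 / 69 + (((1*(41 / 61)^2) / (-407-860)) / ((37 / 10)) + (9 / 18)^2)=315891051869 / 144433636452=2.19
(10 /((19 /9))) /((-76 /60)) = -1350 /361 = -3.74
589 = 589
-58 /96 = -29 /48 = -0.60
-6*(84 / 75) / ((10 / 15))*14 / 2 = -1764 / 25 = -70.56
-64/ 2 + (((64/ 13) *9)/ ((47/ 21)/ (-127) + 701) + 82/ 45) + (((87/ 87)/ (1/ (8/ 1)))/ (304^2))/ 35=-33291076782179/ 1105480827360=-30.11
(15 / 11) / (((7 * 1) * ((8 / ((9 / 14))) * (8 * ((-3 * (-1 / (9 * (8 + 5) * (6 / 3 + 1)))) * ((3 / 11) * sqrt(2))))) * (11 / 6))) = 15795 * sqrt(2) / 68992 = 0.32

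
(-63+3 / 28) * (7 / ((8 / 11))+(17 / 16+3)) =-385659 / 448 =-860.85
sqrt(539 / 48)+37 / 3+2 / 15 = 7 *sqrt(33) / 12+187 / 15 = 15.82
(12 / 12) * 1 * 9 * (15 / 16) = 135 / 16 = 8.44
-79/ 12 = -6.58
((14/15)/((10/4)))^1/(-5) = -28/375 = -0.07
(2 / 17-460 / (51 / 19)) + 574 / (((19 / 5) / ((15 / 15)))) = -19576 / 969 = -20.20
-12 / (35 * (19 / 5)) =-12 / 133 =-0.09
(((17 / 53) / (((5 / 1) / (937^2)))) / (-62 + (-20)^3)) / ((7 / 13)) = -194031149 / 14955010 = -12.97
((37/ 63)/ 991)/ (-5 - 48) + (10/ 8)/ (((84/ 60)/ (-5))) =-59088523/ 13235796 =-4.46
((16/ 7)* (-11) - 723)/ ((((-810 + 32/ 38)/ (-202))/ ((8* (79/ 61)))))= -6351475496/ 3282349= -1935.04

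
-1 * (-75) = 75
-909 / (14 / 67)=-60903 / 14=-4350.21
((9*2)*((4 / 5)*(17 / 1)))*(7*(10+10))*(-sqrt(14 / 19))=-34272*sqrt(266) / 19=-29418.92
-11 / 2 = -5.50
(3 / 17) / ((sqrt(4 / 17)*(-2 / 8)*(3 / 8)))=-16*sqrt(17) / 17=-3.88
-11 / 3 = -3.67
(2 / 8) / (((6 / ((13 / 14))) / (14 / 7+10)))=13 / 28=0.46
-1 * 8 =-8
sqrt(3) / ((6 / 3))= sqrt(3) / 2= 0.87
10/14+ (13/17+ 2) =3.48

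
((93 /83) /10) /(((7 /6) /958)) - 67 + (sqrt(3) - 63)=-110368 /2905 + sqrt(3)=-36.26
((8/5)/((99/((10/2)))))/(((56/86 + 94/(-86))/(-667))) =229448/1881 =121.98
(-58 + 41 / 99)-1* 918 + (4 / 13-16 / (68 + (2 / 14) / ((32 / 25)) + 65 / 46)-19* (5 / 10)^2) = -66946822973 / 68295084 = -980.26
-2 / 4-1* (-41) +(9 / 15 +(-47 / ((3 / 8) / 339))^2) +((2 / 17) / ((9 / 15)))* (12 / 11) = 3375780446537 / 1870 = 1805230185.31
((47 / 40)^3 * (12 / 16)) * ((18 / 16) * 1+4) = 12770229 / 2048000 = 6.24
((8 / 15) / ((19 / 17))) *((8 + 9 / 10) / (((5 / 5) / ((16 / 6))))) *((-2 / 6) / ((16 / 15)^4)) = -113475 / 38912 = -2.92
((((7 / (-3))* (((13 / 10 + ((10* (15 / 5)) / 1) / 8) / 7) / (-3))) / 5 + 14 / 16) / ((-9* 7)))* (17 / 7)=-0.04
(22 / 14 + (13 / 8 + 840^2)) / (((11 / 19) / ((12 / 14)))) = 2252285403 / 2156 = 1044659.28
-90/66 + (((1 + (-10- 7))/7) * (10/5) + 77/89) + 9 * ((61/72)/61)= -271099/54824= -4.94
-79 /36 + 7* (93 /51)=6469 /612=10.57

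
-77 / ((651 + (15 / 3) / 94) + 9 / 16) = -0.12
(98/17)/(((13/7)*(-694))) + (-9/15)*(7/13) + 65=24797681/383435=64.67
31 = 31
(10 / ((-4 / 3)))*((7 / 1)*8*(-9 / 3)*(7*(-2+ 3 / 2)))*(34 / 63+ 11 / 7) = -9310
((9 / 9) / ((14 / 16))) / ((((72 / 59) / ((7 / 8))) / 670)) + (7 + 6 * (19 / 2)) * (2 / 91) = 1803223 / 3276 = 550.43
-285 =-285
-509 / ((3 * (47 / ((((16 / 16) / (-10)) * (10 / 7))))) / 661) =336449 / 987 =340.88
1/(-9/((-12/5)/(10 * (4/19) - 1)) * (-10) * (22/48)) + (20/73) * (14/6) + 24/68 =2244562/2388925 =0.94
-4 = -4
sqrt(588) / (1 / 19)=460.73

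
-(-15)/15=1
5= 5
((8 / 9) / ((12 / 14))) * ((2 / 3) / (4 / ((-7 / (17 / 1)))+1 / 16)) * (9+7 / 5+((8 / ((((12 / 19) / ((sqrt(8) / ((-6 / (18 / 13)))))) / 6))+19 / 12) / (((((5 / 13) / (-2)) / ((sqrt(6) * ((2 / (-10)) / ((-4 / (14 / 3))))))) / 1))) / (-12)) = -326144 / 437805- 677768 * sqrt(6) / 59103675+3336704 * sqrt(3) / 6567075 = 0.11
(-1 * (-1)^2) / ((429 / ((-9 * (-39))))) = -9 / 11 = -0.82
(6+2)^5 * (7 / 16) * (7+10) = 243712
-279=-279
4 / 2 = 2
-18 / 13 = -1.38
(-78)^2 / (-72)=-169 / 2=-84.50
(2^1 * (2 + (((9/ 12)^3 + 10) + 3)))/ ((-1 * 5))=-987/ 160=-6.17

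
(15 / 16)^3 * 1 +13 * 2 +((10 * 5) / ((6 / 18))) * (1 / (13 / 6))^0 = 724271 / 4096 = 176.82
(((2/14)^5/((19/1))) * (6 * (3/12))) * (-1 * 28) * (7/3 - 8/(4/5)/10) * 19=-8/2401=-0.00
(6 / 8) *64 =48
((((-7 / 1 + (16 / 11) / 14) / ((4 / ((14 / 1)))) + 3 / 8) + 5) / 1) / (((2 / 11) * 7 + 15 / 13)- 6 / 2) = 21463 / 656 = 32.72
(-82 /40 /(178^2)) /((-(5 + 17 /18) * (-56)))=-369 /1898505280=-0.00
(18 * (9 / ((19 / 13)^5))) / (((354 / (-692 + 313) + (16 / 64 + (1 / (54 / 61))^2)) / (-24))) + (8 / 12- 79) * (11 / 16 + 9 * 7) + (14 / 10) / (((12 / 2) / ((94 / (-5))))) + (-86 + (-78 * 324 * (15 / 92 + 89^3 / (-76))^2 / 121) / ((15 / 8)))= -596319152723909203358263384397 / 62219701771373295600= -9584088893.82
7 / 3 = 2.33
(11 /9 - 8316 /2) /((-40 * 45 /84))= 193.98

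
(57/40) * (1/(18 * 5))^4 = 19/874800000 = 0.00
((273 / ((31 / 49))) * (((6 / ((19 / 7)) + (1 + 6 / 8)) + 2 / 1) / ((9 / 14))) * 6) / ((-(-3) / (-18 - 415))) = -2040799579 / 589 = -3464854.97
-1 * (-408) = 408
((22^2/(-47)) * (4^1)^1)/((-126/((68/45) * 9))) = 65824/14805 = 4.45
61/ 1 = 61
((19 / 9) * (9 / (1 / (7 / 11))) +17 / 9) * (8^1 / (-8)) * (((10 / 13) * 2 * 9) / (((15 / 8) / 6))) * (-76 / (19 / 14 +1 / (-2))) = 23561216 / 429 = 54921.25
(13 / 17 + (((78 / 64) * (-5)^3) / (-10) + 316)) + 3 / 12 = 361487 / 1088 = 332.25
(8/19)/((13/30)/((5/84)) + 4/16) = 800/14307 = 0.06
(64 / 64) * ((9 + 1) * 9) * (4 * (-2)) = -720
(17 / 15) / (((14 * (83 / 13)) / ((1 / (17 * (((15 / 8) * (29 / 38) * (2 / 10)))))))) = 1976 / 758205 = 0.00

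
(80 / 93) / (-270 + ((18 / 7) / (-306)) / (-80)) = -761600 / 239047107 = -0.00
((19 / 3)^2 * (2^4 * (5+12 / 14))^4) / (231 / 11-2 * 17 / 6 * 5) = -33426627657728 / 79233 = -421877597.18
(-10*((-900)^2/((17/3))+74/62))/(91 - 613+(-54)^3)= 376653145/41629311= 9.05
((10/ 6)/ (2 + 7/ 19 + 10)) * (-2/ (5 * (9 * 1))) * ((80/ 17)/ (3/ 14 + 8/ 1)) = -0.00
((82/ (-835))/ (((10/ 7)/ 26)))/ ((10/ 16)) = -59696/ 20875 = -2.86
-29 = -29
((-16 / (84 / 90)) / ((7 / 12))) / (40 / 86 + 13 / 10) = -206400 / 12397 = -16.65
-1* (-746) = 746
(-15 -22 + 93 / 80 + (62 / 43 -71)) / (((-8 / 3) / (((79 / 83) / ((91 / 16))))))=85926957 / 12991160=6.61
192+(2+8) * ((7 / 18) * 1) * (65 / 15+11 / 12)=2549 / 12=212.42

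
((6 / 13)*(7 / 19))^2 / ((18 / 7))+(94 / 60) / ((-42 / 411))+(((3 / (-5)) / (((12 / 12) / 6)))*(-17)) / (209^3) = -9927163043183 / 647999772420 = -15.32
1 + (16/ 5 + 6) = 51/ 5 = 10.20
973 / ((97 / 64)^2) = 3985408 / 9409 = 423.57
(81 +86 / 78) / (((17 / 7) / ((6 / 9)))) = 44828 / 1989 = 22.54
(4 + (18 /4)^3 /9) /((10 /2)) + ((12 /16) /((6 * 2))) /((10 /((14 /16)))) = 3623 /1280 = 2.83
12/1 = 12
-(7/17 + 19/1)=-330/17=-19.41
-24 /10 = -12 /5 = -2.40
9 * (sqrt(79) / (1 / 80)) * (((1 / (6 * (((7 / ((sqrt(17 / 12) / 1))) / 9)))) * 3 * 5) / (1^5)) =2700 * sqrt(4029) / 7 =24482.98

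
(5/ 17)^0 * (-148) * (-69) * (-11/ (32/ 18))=-63186.75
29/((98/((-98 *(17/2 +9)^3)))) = -1243375/8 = -155421.88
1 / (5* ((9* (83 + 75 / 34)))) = 34 / 130365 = 0.00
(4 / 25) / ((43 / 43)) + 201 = 5029 / 25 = 201.16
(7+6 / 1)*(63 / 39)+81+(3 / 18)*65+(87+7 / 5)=6037 / 30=201.23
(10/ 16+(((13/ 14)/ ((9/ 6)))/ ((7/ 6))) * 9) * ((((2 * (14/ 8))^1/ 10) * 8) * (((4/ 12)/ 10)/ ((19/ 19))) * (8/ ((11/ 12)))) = 8468/ 1925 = 4.40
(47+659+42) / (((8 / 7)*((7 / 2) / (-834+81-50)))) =-150161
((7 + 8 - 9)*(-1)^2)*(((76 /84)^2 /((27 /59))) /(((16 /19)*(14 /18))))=404681 /24696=16.39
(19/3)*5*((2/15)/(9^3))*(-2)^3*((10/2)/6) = -760/19683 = -0.04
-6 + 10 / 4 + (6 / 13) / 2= -85 / 26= -3.27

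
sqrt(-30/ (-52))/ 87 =sqrt(390)/ 2262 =0.01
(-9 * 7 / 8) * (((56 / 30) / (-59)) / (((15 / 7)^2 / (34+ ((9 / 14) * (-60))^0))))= 1.90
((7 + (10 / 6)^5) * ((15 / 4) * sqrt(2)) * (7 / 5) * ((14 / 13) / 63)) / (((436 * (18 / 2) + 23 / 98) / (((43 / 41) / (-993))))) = -71178674 * sqrt(2) / 148383303117075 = -0.00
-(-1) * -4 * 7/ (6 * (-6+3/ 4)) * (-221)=-1768/ 9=-196.44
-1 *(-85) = 85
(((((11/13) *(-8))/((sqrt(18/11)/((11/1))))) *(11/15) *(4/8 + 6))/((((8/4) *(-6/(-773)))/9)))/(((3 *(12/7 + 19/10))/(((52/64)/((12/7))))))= -59580521 *sqrt(22)/39744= -7031.44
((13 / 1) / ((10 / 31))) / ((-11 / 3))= -1209 / 110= -10.99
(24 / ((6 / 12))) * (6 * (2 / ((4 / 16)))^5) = 9437184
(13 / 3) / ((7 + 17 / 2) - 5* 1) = 26 / 63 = 0.41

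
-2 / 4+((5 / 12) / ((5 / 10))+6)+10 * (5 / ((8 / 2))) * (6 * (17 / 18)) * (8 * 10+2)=17444 / 3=5814.67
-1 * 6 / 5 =-6 / 5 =-1.20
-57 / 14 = -4.07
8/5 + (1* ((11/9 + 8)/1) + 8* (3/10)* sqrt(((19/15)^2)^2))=16507/1125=14.67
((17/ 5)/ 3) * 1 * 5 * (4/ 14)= 34/ 21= 1.62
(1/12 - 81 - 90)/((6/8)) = -2051/9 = -227.89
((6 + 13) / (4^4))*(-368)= -437 / 16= -27.31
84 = 84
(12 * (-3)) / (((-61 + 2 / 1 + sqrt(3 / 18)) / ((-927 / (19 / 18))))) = -212646384 / 396815 - 600696 * sqrt(6) / 396815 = -539.59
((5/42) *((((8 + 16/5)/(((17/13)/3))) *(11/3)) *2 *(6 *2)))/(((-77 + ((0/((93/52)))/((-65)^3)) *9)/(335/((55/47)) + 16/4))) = -1328288/1309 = -1014.73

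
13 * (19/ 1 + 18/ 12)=533/ 2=266.50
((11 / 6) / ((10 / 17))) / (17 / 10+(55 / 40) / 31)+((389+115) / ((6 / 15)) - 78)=7681592 / 6489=1183.79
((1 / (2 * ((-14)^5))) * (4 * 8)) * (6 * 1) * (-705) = 2115 / 16807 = 0.13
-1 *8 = -8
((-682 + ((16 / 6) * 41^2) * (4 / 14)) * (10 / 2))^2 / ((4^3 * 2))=988159225 / 14112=70022.62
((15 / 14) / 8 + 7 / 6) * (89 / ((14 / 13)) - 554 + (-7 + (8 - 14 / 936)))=-673390343 / 1100736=-611.76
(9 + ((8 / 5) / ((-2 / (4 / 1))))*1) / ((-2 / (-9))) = 261 / 10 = 26.10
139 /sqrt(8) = 139 * sqrt(2) /4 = 49.14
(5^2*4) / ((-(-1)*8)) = 25 / 2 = 12.50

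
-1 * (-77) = 77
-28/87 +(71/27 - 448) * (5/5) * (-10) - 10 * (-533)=7660388/783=9783.38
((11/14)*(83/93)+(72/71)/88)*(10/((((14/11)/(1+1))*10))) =724771/647094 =1.12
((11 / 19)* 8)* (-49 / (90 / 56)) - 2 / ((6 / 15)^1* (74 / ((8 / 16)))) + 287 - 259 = -14330083 / 126540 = -113.25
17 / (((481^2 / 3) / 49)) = 2499 / 231361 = 0.01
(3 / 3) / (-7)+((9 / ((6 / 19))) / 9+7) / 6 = 391 / 252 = 1.55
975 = 975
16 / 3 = 5.33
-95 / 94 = -1.01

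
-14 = -14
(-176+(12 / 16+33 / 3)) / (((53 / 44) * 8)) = -7227 / 424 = -17.04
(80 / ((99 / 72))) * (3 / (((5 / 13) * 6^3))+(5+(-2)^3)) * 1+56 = -1048 / 9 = -116.44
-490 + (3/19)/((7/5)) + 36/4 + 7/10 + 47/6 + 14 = -914416/1995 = -458.35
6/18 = 1/3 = 0.33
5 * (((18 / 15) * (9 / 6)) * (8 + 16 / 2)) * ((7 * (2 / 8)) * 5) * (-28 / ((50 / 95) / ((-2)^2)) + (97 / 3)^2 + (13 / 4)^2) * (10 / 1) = 21248815 / 2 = 10624407.50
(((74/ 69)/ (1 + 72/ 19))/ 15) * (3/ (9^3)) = 1406/ 22886955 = 0.00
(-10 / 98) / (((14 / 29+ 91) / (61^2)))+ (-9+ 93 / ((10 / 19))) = 212609519 / 1299970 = 163.55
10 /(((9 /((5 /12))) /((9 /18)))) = 25 /108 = 0.23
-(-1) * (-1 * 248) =-248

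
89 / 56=1.59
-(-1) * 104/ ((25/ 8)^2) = 6656/ 625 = 10.65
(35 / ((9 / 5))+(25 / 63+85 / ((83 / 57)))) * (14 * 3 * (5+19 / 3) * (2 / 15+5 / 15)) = 38935372 / 2241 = 17374.11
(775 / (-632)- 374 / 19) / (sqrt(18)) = -251093 * sqrt(2) / 72048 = -4.93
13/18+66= 1201/18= 66.72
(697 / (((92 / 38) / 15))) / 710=39729 / 6532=6.08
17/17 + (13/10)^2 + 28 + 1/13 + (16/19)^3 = 279664223/8916700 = 31.36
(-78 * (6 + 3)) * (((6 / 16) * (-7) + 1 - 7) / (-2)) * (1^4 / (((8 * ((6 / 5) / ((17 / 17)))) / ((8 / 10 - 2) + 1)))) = 63.07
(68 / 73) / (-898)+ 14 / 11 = 458504 / 360547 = 1.27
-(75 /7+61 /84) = -961 /84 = -11.44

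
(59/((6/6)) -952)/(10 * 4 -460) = 893/420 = 2.13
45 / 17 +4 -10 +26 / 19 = -641 / 323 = -1.98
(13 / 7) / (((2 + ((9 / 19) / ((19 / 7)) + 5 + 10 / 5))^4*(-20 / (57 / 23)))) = -4194940071127 / 129150451694960640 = -0.00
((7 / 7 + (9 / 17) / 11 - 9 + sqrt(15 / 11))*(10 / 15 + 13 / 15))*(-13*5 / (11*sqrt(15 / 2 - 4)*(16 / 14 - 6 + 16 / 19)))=-8447647*sqrt(14) / 3295314 + 5681*sqrt(2310) / 193842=-8.18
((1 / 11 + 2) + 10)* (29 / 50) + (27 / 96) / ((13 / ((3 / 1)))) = 7.08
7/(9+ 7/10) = 70/97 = 0.72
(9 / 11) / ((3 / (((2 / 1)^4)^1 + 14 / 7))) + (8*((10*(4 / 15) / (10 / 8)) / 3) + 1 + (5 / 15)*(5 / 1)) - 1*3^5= -113719 / 495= -229.74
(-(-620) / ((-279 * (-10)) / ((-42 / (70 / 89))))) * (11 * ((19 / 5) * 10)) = -74404 / 15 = -4960.27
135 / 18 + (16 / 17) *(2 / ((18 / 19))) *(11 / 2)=5639 / 306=18.43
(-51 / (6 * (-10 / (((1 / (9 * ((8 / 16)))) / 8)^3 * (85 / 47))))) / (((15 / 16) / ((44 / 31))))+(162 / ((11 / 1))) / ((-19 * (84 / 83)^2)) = -987753110017 / 1305301064760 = -0.76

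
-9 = -9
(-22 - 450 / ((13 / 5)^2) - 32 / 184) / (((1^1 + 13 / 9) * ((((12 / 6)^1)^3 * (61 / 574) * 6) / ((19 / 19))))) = -74248335 / 10432708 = -7.12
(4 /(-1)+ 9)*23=115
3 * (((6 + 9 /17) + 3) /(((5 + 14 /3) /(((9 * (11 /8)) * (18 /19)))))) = 34.67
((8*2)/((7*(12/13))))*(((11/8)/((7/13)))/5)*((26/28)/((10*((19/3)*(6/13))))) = 314171/7820400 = 0.04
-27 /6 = -9 /2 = -4.50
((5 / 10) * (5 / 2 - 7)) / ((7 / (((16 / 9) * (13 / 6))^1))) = -26 / 21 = -1.24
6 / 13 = 0.46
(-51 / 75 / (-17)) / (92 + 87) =1 / 4475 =0.00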